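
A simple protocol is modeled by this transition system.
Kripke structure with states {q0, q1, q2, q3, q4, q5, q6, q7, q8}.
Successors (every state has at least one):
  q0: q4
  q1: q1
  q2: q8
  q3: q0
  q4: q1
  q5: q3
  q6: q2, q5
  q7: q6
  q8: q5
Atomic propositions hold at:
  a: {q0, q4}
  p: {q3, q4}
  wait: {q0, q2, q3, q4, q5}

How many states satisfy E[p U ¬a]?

Sat(¬a) = {q1, q2, q3, q5, q6, q7, q8}
E[p U ¬a]: least fixpoint, start Z0 = Sat(¬a) = {q1, q2, q3, q5, q6, q7, q8}, add states in Sat(p) with some successor in Z. Z1 = {q1, q2, q3, q4, q5, q6, q7, q8}; fixed.
Sat(E[p U ¬a]) = {q1, q2, q3, q4, q5, q6, q7, q8}
|Sat(E[p U ¬a])| = |{q1, q2, q3, q4, q5, q6, q7, q8}| = 8.

8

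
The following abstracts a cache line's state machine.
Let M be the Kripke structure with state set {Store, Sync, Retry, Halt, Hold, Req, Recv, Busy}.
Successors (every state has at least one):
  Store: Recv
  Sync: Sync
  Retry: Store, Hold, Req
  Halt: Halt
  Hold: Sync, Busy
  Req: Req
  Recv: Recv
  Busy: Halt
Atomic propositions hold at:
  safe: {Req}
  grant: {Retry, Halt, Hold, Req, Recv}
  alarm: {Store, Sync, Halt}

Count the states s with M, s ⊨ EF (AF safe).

AF safe: least fixpoint, start Z0 = {Req}, add states with every successor in Z. Already a fixed point.
Sat(AF safe) = {Req}
EF (AF safe): least fixpoint, start Z0 = {Req}, add states with some successor in Z. Z1 = {Retry, Req}; fixed.
Sat(EF (AF safe)) = {Retry, Req}
|Sat(EF (AF safe))| = |{Retry, Req}| = 2.

2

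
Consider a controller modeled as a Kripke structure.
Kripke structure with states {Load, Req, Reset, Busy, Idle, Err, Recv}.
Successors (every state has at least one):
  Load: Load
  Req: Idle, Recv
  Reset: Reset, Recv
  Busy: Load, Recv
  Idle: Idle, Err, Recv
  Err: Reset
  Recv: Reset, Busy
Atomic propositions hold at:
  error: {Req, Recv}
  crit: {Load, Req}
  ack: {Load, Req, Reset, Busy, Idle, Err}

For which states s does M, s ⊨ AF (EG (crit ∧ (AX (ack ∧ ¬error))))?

{Load}

Sat(¬error) = {Load, Reset, Busy, Idle, Err}
Sat(ack ∧ ¬error) = {Load, Reset, Busy, Idle, Err}
Sat(AX (ack ∧ ¬error)) = {s : every successor in {Load, Reset, Busy, Idle, Err}} = {Load, Err, Recv}
Sat(crit ∧ (AX (ack ∧ ¬error))) = {Load}
EG (crit ∧ (AX (ack ∧ ¬error))): greatest fixpoint, start Z0 = {Load}, keep only states in Sat with some successor in Z. Already a fixed point.
Sat(EG (crit ∧ (AX (ack ∧ ¬error)))) = {Load}
AF (EG (crit ∧ (AX (ack ∧ ¬error)))): least fixpoint, start Z0 = {Load}, add states with every successor in Z. Already a fixed point.
Sat(AF (EG (crit ∧ (AX (ack ∧ ¬error))))) = {Load}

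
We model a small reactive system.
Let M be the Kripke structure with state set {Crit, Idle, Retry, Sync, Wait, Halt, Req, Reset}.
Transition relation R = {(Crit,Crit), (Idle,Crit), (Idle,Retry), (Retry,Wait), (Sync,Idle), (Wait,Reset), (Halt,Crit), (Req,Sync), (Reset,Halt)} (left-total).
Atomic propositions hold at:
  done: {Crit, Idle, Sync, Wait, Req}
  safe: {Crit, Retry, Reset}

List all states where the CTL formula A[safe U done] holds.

A[safe U done]: least fixpoint, start Z0 = Sat(done) = {Crit, Idle, Sync, Wait, Req}, add states in Sat(safe) with every successor in Z. Z1 = {Crit, Idle, Retry, Sync, Wait, Req}; fixed.
Sat(A[safe U done]) = {Crit, Idle, Retry, Sync, Wait, Req}

{Crit, Idle, Retry, Sync, Wait, Req}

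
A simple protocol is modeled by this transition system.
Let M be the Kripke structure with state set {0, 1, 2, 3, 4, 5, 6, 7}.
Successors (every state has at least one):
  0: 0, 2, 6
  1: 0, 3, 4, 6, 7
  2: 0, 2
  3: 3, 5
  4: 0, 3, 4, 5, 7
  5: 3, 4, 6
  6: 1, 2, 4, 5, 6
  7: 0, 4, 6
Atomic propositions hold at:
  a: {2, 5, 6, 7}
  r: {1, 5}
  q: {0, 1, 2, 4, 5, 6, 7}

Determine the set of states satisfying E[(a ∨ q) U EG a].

{0, 1, 2, 4, 5, 6, 7}

Sat(a ∨ q) = {0, 1, 2, 4, 5, 6, 7}
EG a: greatest fixpoint, start Z0 = {2, 5, 6, 7}, keep only states in Sat with some successor in Z. Already a fixed point.
Sat(EG a) = {2, 5, 6, 7}
E[(a ∨ q) U EG a]: least fixpoint, start Z0 = Sat(EG a) = {2, 5, 6, 7}, add states in Sat(a ∨ q) with some successor in Z. Z1 = {0, 1, 2, 4, 5, 6, 7}; fixed.
Sat(E[(a ∨ q) U EG a]) = {0, 1, 2, 4, 5, 6, 7}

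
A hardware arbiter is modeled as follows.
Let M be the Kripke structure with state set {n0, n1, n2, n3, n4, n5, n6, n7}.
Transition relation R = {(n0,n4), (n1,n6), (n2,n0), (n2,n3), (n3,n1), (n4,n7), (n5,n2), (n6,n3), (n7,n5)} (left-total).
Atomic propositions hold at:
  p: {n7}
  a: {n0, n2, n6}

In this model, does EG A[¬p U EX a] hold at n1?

Sat(¬p) = {n0, n1, n2, n3, n4, n5, n6}
Sat(EX a) = {s : some successor in {n0, n2, n6}} = {n1, n2, n5}
A[¬p U EX a]: least fixpoint, start Z0 = Sat(EX a) = {n1, n2, n5}, add states in Sat(¬p) with every successor in Z. Z1 = {n1, n2, n3, n5}; Z2 = {n1, n2, n3, n5, n6}; fixed.
Sat(A[¬p U EX a]) = {n1, n2, n3, n5, n6}
EG A[¬p U EX a]: greatest fixpoint, start Z0 = {n1, n2, n3, n5, n6}, keep only states in Sat with some successor in Z. Already a fixed point.
Sat(EG A[¬p U EX a]) = {n1, n2, n3, n5, n6}
n1 ∈ Sat(EG A[¬p U EX a]) = {n1, n2, n3, n5, n6}, so the formula holds at n1.

Yes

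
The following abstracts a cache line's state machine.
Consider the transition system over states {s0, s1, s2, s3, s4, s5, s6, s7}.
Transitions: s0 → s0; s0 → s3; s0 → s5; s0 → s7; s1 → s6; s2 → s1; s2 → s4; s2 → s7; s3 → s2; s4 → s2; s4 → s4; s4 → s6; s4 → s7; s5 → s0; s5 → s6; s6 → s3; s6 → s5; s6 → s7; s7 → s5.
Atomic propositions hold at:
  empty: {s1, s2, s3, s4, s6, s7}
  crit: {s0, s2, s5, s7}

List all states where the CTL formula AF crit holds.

{s0, s1, s2, s3, s5, s6, s7}

AF crit: least fixpoint, start Z0 = {s0, s2, s5, s7}, add states with every successor in Z. Z1 = {s0, s2, s3, s5, s7}; Z2 = {s0, s2, s3, s5, s6, s7}; Z3 = {s0, s1, s2, s3, s5, s6, s7}; fixed.
Sat(AF crit) = {s0, s1, s2, s3, s5, s6, s7}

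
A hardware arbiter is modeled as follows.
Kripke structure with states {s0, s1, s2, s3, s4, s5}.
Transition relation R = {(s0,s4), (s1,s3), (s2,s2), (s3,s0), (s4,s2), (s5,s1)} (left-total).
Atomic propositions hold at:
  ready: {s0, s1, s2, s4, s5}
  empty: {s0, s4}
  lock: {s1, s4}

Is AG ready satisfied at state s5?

AG ready: greatest fixpoint, start Z0 = {s0, s1, s2, s4, s5}, keep only states in Sat with every successor in Z. Z1 = {s0, s2, s4, s5}; Z2 = {s0, s2, s4}; fixed.
Sat(AG ready) = {s0, s2, s4}
s5 ∉ Sat(AG ready) = {s0, s2, s4}, so the formula does not hold at s5.

No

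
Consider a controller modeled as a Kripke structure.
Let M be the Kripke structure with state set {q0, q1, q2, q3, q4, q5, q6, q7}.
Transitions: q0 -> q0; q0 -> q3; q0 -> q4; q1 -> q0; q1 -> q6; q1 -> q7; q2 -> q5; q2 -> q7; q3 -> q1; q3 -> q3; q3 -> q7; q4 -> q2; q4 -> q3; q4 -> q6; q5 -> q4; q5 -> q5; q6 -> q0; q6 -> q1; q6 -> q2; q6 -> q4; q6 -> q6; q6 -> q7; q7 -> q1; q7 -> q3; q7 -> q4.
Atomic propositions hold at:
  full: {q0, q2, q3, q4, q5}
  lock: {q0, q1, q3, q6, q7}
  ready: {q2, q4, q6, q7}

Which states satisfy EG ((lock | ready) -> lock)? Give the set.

{q0, q1, q3, q5, q6, q7}

Sat(lock | ready) = {q0, q1, q2, q3, q4, q6, q7}
Sat((lock | ready) -> lock) = {q0, q1, q3, q5, q6, q7}
EG ((lock | ready) -> lock): greatest fixpoint, start Z0 = {q0, q1, q3, q5, q6, q7}, keep only states in Sat with some successor in Z. Already a fixed point.
Sat(EG ((lock | ready) -> lock)) = {q0, q1, q3, q5, q6, q7}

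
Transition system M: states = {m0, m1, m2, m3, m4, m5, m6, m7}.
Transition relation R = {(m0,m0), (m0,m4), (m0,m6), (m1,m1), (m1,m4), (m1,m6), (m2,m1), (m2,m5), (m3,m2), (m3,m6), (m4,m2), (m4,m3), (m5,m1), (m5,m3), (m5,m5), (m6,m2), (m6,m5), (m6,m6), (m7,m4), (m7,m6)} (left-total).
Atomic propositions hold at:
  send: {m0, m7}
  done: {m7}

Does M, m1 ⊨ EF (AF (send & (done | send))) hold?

Sat(done | send) = {m0, m7}
Sat(send & (done | send)) = {m0, m7}
AF (send & (done | send)): least fixpoint, start Z0 = {m0, m7}, add states with every successor in Z. Already a fixed point.
Sat(AF (send & (done | send))) = {m0, m7}
EF (AF (send & (done | send))): least fixpoint, start Z0 = {m0, m7}, add states with some successor in Z. Already a fixed point.
Sat(EF (AF (send & (done | send)))) = {m0, m7}
m1 ∉ Sat(EF (AF (send & (done | send)))) = {m0, m7}, so the formula does not hold at m1.

No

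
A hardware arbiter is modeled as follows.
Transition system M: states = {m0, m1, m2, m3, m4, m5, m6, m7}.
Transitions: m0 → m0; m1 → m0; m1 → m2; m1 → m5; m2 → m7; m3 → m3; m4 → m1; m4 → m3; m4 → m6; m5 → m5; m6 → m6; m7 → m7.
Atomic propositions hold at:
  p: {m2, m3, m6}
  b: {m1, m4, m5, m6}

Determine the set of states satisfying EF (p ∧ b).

{m4, m6}

Sat(p ∧ b) = {m6}
EF (p ∧ b): least fixpoint, start Z0 = {m6}, add states with some successor in Z. Z1 = {m4, m6}; fixed.
Sat(EF (p ∧ b)) = {m4, m6}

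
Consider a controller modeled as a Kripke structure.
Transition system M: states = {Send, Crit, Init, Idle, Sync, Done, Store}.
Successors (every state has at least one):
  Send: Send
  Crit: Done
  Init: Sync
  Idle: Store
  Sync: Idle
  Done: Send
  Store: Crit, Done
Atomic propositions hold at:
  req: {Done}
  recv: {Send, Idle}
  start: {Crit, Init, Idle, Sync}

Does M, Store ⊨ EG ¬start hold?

Sat(¬start) = {Send, Done, Store}
EG ¬start: greatest fixpoint, start Z0 = {Send, Done, Store}, keep only states in Sat with some successor in Z. Already a fixed point.
Sat(EG ¬start) = {Send, Done, Store}
Store ∈ Sat(EG ¬start) = {Send, Done, Store}, so the formula holds at Store.

Yes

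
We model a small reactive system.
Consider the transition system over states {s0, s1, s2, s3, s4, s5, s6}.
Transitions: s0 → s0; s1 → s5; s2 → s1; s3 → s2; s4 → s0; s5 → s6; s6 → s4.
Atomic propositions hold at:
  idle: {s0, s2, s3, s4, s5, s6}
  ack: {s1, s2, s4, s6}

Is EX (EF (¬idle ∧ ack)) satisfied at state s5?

No

Sat(¬idle) = {s1}
Sat(¬idle ∧ ack) = {s1}
EF (¬idle ∧ ack): least fixpoint, start Z0 = {s1}, add states with some successor in Z. Z1 = {s1, s2}; Z2 = {s1, s2, s3}; fixed.
Sat(EF (¬idle ∧ ack)) = {s1, s2, s3}
Sat(EX (EF (¬idle ∧ ack))) = {s : some successor in {s1, s2, s3}} = {s2, s3}
s5 ∉ Sat(EX (EF (¬idle ∧ ack))) = {s2, s3}, so the formula does not hold at s5.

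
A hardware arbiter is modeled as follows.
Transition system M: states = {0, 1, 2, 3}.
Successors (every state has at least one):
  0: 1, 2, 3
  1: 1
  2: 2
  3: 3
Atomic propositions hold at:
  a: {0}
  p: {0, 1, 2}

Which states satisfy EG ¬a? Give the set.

{1, 2, 3}

Sat(¬a) = {1, 2, 3}
EG ¬a: greatest fixpoint, start Z0 = {1, 2, 3}, keep only states in Sat with some successor in Z. Already a fixed point.
Sat(EG ¬a) = {1, 2, 3}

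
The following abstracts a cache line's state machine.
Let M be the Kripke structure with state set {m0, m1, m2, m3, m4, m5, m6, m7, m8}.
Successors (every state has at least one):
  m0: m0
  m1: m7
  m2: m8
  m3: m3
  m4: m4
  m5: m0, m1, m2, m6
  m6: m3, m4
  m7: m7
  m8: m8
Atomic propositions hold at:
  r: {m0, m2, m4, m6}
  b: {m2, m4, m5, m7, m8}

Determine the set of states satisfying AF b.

AF b: least fixpoint, start Z0 = {m2, m4, m5, m7, m8}, add states with every successor in Z. Z1 = {m1, m2, m4, m5, m7, m8}; fixed.
Sat(AF b) = {m1, m2, m4, m5, m7, m8}

{m1, m2, m4, m5, m7, m8}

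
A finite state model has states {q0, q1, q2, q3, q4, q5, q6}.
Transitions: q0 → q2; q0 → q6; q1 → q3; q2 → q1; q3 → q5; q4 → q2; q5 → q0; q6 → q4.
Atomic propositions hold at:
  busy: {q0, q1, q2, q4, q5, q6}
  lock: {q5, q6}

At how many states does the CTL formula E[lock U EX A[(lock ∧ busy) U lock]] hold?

Sat(lock ∧ busy) = {q5, q6}
A[(lock ∧ busy) U lock]: least fixpoint, start Z0 = Sat(lock) = {q5, q6}, add states in Sat(lock ∧ busy) with every successor in Z. Already a fixed point.
Sat(A[(lock ∧ busy) U lock]) = {q5, q6}
Sat(EX A[(lock ∧ busy) U lock]) = {s : some successor in {q5, q6}} = {q0, q3}
E[lock U EX A[(lock ∧ busy) U lock]]: least fixpoint, start Z0 = Sat(EX A[(lock ∧ busy) U lock]) = {q0, q3}, add states in Sat(lock) with some successor in Z. Z1 = {q0, q3, q5}; fixed.
Sat(E[lock U EX A[(lock ∧ busy) U lock]]) = {q0, q3, q5}
|Sat(E[lock U EX A[(lock ∧ busy) U lock]])| = |{q0, q3, q5}| = 3.

3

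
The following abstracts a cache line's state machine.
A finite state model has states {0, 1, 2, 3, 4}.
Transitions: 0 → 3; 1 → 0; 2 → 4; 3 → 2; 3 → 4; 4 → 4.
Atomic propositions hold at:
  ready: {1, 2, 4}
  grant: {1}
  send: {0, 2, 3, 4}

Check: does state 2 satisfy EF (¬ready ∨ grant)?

No

Sat(¬ready) = {0, 3}
Sat(¬ready ∨ grant) = {0, 1, 3}
EF (¬ready ∨ grant): least fixpoint, start Z0 = {0, 1, 3}, add states with some successor in Z. Already a fixed point.
Sat(EF (¬ready ∨ grant)) = {0, 1, 3}
2 ∉ Sat(EF (¬ready ∨ grant)) = {0, 1, 3}, so the formula does not hold at 2.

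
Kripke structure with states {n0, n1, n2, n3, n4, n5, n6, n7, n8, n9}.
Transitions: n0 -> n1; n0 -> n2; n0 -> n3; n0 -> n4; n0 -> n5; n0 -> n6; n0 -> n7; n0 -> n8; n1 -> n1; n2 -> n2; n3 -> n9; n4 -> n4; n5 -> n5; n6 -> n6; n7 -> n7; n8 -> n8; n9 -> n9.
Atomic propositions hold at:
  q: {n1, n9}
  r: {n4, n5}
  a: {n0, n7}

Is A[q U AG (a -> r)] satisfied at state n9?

Yes

Sat(a -> r) = {n1, n2, n3, n4, n5, n6, n8, n9}
AG (a -> r): greatest fixpoint, start Z0 = {n1, n2, n3, n4, n5, n6, n8, n9}, keep only states in Sat with every successor in Z. Already a fixed point.
Sat(AG (a -> r)) = {n1, n2, n3, n4, n5, n6, n8, n9}
A[q U AG (a -> r)]: least fixpoint, start Z0 = Sat(AG (a -> r)) = {n1, n2, n3, n4, n5, n6, n8, n9}, add states in Sat(q) with every successor in Z. Already a fixed point.
Sat(A[q U AG (a -> r)]) = {n1, n2, n3, n4, n5, n6, n8, n9}
n9 ∈ Sat(A[q U AG (a -> r)]) = {n1, n2, n3, n4, n5, n6, n8, n9}, so the formula holds at n9.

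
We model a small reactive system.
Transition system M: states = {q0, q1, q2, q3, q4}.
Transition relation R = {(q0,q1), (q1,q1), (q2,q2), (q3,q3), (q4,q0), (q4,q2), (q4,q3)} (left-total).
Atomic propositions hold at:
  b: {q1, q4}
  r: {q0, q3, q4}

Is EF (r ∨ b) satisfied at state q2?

Sat(r ∨ b) = {q0, q1, q3, q4}
EF (r ∨ b): least fixpoint, start Z0 = {q0, q1, q3, q4}, add states with some successor in Z. Already a fixed point.
Sat(EF (r ∨ b)) = {q0, q1, q3, q4}
q2 ∉ Sat(EF (r ∨ b)) = {q0, q1, q3, q4}, so the formula does not hold at q2.

No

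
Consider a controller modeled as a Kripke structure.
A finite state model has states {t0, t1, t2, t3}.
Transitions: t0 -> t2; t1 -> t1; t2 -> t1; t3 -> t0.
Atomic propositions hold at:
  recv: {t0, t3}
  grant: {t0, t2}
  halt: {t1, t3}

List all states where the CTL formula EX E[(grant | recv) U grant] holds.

Sat(grant | recv) = {t0, t2, t3}
E[(grant | recv) U grant]: least fixpoint, start Z0 = Sat(grant) = {t0, t2}, add states in Sat(grant | recv) with some successor in Z. Z1 = {t0, t2, t3}; fixed.
Sat(E[(grant | recv) U grant]) = {t0, t2, t3}
Sat(EX E[(grant | recv) U grant]) = {s : some successor in {t0, t2, t3}} = {t0, t3}

{t0, t3}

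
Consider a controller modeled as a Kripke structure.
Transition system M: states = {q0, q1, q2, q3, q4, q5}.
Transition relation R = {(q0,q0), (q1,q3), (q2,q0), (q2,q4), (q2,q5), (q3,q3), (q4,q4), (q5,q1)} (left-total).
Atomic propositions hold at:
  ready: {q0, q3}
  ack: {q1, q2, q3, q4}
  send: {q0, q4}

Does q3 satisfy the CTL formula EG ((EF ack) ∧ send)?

No

EF ack: least fixpoint, start Z0 = {q1, q2, q3, q4}, add states with some successor in Z. Z1 = {q1, q2, q3, q4, q5}; fixed.
Sat(EF ack) = {q1, q2, q3, q4, q5}
Sat((EF ack) ∧ send) = {q4}
EG ((EF ack) ∧ send): greatest fixpoint, start Z0 = {q4}, keep only states in Sat with some successor in Z. Already a fixed point.
Sat(EG ((EF ack) ∧ send)) = {q4}
q3 ∉ Sat(EG ((EF ack) ∧ send)) = {q4}, so the formula does not hold at q3.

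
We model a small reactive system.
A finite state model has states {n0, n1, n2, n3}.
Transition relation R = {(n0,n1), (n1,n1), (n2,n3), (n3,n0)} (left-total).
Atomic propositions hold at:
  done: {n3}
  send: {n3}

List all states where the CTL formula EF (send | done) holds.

{n2, n3}

Sat(send | done) = {n3}
EF (send | done): least fixpoint, start Z0 = {n3}, add states with some successor in Z. Z1 = {n2, n3}; fixed.
Sat(EF (send | done)) = {n2, n3}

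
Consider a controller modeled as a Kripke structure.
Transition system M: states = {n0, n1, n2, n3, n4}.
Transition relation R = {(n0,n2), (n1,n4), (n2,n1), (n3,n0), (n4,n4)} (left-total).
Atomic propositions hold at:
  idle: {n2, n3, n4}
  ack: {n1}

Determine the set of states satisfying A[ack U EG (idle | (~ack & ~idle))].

{n1, n4}

Sat(~ack) = {n0, n2, n3, n4}
Sat(~idle) = {n0, n1}
Sat(~ack & ~idle) = {n0}
Sat(idle | (~ack & ~idle)) = {n0, n2, n3, n4}
EG (idle | (~ack & ~idle)): greatest fixpoint, start Z0 = {n0, n2, n3, n4}, keep only states in Sat with some successor in Z. Z1 = {n0, n3, n4}; Z2 = {n3, n4}; Z3 = {n4}; fixed.
Sat(EG (idle | (~ack & ~idle))) = {n4}
A[ack U EG (idle | (~ack & ~idle))]: least fixpoint, start Z0 = Sat(EG (idle | (~ack & ~idle))) = {n4}, add states in Sat(ack) with every successor in Z. Z1 = {n1, n4}; fixed.
Sat(A[ack U EG (idle | (~ack & ~idle))]) = {n1, n4}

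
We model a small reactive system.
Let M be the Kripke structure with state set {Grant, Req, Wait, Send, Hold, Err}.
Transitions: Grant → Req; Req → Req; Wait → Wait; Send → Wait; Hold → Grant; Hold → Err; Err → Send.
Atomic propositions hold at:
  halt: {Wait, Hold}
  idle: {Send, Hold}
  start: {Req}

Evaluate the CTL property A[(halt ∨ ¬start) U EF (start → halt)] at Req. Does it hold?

Sat(¬start) = {Grant, Wait, Send, Hold, Err}
Sat(halt ∨ ¬start) = {Grant, Wait, Send, Hold, Err}
Sat(start → halt) = {Grant, Wait, Send, Hold, Err}
EF (start → halt): least fixpoint, start Z0 = {Grant, Wait, Send, Hold, Err}, add states with some successor in Z. Already a fixed point.
Sat(EF (start → halt)) = {Grant, Wait, Send, Hold, Err}
A[(halt ∨ ¬start) U EF (start → halt)]: least fixpoint, start Z0 = Sat(EF (start → halt)) = {Grant, Wait, Send, Hold, Err}, add states in Sat(halt ∨ ¬start) with every successor in Z. Already a fixed point.
Sat(A[(halt ∨ ¬start) U EF (start → halt)]) = {Grant, Wait, Send, Hold, Err}
Req ∉ Sat(A[(halt ∨ ¬start) U EF (start → halt)]) = {Grant, Wait, Send, Hold, Err}, so the formula does not hold at Req.

No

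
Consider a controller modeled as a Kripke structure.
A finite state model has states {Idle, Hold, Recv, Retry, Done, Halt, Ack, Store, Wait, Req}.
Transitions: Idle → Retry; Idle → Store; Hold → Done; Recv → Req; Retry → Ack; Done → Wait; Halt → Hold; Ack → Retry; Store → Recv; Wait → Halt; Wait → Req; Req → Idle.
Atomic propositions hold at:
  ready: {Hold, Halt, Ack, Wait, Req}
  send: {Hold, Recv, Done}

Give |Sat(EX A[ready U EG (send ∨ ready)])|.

4

Sat(send ∨ ready) = {Hold, Recv, Done, Halt, Ack, Wait, Req}
EG (send ∨ ready): greatest fixpoint, start Z0 = {Hold, Recv, Done, Halt, Ack, Wait, Req}, keep only states in Sat with some successor in Z. Z1 = {Hold, Recv, Done, Halt, Wait}; Z2 = {Hold, Done, Halt, Wait}; fixed.
Sat(EG (send ∨ ready)) = {Hold, Done, Halt, Wait}
A[ready U EG (send ∨ ready)]: least fixpoint, start Z0 = Sat(EG (send ∨ ready)) = {Hold, Done, Halt, Wait}, add states in Sat(ready) with every successor in Z. Already a fixed point.
Sat(A[ready U EG (send ∨ ready)]) = {Hold, Done, Halt, Wait}
Sat(EX A[ready U EG (send ∨ ready)]) = {s : some successor in {Hold, Done, Halt, Wait}} = {Hold, Done, Halt, Wait}
|Sat(EX A[ready U EG (send ∨ ready)])| = |{Hold, Done, Halt, Wait}| = 4.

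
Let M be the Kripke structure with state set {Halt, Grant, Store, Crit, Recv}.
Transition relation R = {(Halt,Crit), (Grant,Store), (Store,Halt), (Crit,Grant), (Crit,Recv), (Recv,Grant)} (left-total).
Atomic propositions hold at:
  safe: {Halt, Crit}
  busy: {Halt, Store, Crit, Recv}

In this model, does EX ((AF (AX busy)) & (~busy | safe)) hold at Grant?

No

Sat(AX busy) = {s : every successor in {Halt, Store, Crit, Recv}} = {Halt, Grant, Store}
AF (AX busy): least fixpoint, start Z0 = {Halt, Grant, Store}, add states with every successor in Z. Z1 = {Halt, Grant, Store, Recv}; Z2 = {Halt, Grant, Store, Crit, Recv}; fixed.
Sat(AF (AX busy)) = {Halt, Grant, Store, Crit, Recv}
Sat(~busy) = {Grant}
Sat(~busy | safe) = {Halt, Grant, Crit}
Sat((AF (AX busy)) & (~busy | safe)) = {Halt, Grant, Crit}
Sat(EX ((AF (AX busy)) & (~busy | safe))) = {s : some successor in {Halt, Grant, Crit}} = {Halt, Store, Crit, Recv}
Grant ∉ Sat(EX ((AF (AX busy)) & (~busy | safe))) = {Halt, Store, Crit, Recv}, so the formula does not hold at Grant.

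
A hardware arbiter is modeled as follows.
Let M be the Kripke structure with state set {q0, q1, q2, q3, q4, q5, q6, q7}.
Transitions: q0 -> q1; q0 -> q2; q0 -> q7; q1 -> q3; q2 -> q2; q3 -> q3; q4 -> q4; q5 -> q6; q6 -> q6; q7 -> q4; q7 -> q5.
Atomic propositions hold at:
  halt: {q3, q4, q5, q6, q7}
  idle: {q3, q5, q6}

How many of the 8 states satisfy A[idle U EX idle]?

5

Sat(EX idle) = {s : some successor in {q3, q5, q6}} = {q1, q3, q5, q6, q7}
A[idle U EX idle]: least fixpoint, start Z0 = Sat(EX idle) = {q1, q3, q5, q6, q7}, add states in Sat(idle) with every successor in Z. Already a fixed point.
Sat(A[idle U EX idle]) = {q1, q3, q5, q6, q7}
|Sat(A[idle U EX idle])| = |{q1, q3, q5, q6, q7}| = 5.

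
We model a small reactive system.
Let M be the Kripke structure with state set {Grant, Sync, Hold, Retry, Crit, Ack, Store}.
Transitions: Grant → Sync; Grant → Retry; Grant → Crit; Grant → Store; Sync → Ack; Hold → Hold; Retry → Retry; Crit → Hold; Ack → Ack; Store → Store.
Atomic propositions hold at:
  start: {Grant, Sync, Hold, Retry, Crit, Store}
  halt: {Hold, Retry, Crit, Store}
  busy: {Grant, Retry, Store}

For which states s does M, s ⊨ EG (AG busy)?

{Retry, Store}

AG busy: greatest fixpoint, start Z0 = {Grant, Retry, Store}, keep only states in Sat with every successor in Z. Z1 = {Retry, Store}; fixed.
Sat(AG busy) = {Retry, Store}
EG (AG busy): greatest fixpoint, start Z0 = {Retry, Store}, keep only states in Sat with some successor in Z. Already a fixed point.
Sat(EG (AG busy)) = {Retry, Store}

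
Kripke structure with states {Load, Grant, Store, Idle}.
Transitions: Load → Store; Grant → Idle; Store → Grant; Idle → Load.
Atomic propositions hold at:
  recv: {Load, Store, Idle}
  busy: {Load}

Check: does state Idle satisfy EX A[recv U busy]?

A[recv U busy]: least fixpoint, start Z0 = Sat(busy) = {Load}, add states in Sat(recv) with every successor in Z. Z1 = {Load, Idle}; fixed.
Sat(A[recv U busy]) = {Load, Idle}
Sat(EX A[recv U busy]) = {s : some successor in {Load, Idle}} = {Grant, Idle}
Idle ∈ Sat(EX A[recv U busy]) = {Grant, Idle}, so the formula holds at Idle.

Yes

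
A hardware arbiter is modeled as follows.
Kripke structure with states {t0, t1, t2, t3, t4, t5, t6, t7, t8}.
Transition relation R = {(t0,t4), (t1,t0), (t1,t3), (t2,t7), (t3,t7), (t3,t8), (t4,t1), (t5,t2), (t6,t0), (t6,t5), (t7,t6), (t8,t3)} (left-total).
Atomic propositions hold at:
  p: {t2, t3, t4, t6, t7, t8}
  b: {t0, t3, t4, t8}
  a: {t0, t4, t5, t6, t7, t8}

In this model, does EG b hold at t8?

Yes

EG b: greatest fixpoint, start Z0 = {t0, t3, t4, t8}, keep only states in Sat with some successor in Z. Z1 = {t0, t3, t8}; Z2 = {t3, t8}; fixed.
Sat(EG b) = {t3, t8}
t8 ∈ Sat(EG b) = {t3, t8}, so the formula holds at t8.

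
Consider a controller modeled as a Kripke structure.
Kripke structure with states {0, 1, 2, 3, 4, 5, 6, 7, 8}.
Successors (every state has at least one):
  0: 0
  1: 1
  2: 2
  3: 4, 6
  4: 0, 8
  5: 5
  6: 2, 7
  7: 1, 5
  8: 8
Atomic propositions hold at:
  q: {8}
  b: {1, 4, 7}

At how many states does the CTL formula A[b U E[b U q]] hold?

2

E[b U q]: least fixpoint, start Z0 = Sat(q) = {8}, add states in Sat(b) with some successor in Z. Z1 = {4, 8}; fixed.
Sat(E[b U q]) = {4, 8}
A[b U E[b U q]]: least fixpoint, start Z0 = Sat(E[b U q]) = {4, 8}, add states in Sat(b) with every successor in Z. Already a fixed point.
Sat(A[b U E[b U q]]) = {4, 8}
|Sat(A[b U E[b U q]])| = |{4, 8}| = 2.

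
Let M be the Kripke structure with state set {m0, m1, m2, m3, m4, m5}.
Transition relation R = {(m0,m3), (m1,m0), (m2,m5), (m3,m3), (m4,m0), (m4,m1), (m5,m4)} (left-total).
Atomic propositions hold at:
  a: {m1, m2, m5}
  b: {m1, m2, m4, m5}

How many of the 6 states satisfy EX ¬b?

4

Sat(¬b) = {m0, m3}
Sat(EX ¬b) = {s : some successor in {m0, m3}} = {m0, m1, m3, m4}
|Sat(EX ¬b)| = |{m0, m1, m3, m4}| = 4.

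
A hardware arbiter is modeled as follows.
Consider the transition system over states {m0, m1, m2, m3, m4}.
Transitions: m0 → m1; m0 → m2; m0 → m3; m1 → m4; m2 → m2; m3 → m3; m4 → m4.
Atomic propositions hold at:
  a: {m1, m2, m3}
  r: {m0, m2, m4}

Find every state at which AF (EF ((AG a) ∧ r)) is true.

{m0, m2}

AG a: greatest fixpoint, start Z0 = {m1, m2, m3}, keep only states in Sat with every successor in Z. Z1 = {m2, m3}; fixed.
Sat(AG a) = {m2, m3}
Sat((AG a) ∧ r) = {m2}
EF ((AG a) ∧ r): least fixpoint, start Z0 = {m2}, add states with some successor in Z. Z1 = {m0, m2}; fixed.
Sat(EF ((AG a) ∧ r)) = {m0, m2}
AF (EF ((AG a) ∧ r)): least fixpoint, start Z0 = {m0, m2}, add states with every successor in Z. Already a fixed point.
Sat(AF (EF ((AG a) ∧ r))) = {m0, m2}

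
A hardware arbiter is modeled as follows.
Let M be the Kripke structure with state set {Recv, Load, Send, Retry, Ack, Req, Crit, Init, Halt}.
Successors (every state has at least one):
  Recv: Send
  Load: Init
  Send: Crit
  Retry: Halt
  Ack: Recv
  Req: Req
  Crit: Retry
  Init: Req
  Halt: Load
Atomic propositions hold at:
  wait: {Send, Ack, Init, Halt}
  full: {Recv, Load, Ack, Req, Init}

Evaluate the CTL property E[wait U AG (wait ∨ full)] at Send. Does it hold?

Sat(wait ∨ full) = {Recv, Load, Send, Ack, Req, Init, Halt}
AG (wait ∨ full): greatest fixpoint, start Z0 = {Recv, Load, Send, Ack, Req, Init, Halt}, keep only states in Sat with every successor in Z. Z1 = {Recv, Load, Ack, Req, Init, Halt}; Z2 = {Load, Ack, Req, Init, Halt}; Z3 = {Load, Req, Init, Halt}; fixed.
Sat(AG (wait ∨ full)) = {Load, Req, Init, Halt}
E[wait U AG (wait ∨ full)]: least fixpoint, start Z0 = Sat(AG (wait ∨ full)) = {Load, Req, Init, Halt}, add states in Sat(wait) with some successor in Z. Already a fixed point.
Sat(E[wait U AG (wait ∨ full)]) = {Load, Req, Init, Halt}
Send ∉ Sat(E[wait U AG (wait ∨ full)]) = {Load, Req, Init, Halt}, so the formula does not hold at Send.

No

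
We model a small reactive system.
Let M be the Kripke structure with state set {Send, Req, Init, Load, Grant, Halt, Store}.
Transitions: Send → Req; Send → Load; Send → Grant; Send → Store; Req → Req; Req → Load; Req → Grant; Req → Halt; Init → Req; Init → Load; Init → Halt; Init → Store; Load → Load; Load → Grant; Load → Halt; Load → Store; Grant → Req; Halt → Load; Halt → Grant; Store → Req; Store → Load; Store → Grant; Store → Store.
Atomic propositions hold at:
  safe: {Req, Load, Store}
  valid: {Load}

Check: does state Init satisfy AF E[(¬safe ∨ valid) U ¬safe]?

Sat(¬safe) = {Send, Init, Grant, Halt}
Sat(¬safe ∨ valid) = {Send, Init, Load, Grant, Halt}
E[(¬safe ∨ valid) U ¬safe]: least fixpoint, start Z0 = Sat(¬safe) = {Send, Init, Grant, Halt}, add states in Sat(¬safe ∨ valid) with some successor in Z. Z1 = {Send, Init, Load, Grant, Halt}; fixed.
Sat(E[(¬safe ∨ valid) U ¬safe]) = {Send, Init, Load, Grant, Halt}
AF E[(¬safe ∨ valid) U ¬safe]: least fixpoint, start Z0 = {Send, Init, Load, Grant, Halt}, add states with every successor in Z. Already a fixed point.
Sat(AF E[(¬safe ∨ valid) U ¬safe]) = {Send, Init, Load, Grant, Halt}
Init ∈ Sat(AF E[(¬safe ∨ valid) U ¬safe]) = {Send, Init, Load, Grant, Halt}, so the formula holds at Init.

Yes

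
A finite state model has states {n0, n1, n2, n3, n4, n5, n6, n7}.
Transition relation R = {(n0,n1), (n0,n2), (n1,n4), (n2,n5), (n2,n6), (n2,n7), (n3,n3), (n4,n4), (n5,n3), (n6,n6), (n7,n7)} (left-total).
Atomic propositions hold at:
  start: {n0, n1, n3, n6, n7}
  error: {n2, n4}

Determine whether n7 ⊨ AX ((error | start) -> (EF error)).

No

Sat(error | start) = {n0, n1, n2, n3, n4, n6, n7}
EF error: least fixpoint, start Z0 = {n2, n4}, add states with some successor in Z. Z1 = {n0, n1, n2, n4}; fixed.
Sat(EF error) = {n0, n1, n2, n4}
Sat((error | start) -> (EF error)) = {n0, n1, n2, n4, n5}
Sat(AX ((error | start) -> (EF error))) = {s : every successor in {n0, n1, n2, n4, n5}} = {n0, n1, n4}
n7 ∉ Sat(AX ((error | start) -> (EF error))) = {n0, n1, n4}, so the formula does not hold at n7.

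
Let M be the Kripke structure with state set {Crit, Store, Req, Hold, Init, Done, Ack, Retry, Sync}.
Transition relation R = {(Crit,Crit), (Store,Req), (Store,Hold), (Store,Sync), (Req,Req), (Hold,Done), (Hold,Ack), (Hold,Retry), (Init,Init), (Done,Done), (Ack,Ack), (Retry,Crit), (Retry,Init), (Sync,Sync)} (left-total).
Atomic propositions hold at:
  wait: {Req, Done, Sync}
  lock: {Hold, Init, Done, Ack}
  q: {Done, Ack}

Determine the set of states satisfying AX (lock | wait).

Sat(lock | wait) = {Req, Hold, Init, Done, Ack, Sync}
Sat(AX (lock | wait)) = {s : every successor in {Req, Hold, Init, Done, Ack, Sync}} = {Store, Req, Init, Done, Ack, Sync}

{Store, Req, Init, Done, Ack, Sync}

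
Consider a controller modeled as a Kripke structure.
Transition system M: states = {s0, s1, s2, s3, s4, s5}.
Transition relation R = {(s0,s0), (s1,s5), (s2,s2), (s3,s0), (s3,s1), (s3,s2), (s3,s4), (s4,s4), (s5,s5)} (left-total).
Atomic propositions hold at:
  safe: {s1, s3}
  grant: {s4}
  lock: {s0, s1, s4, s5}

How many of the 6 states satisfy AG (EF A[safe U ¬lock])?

Sat(¬lock) = {s2, s3}
A[safe U ¬lock]: least fixpoint, start Z0 = Sat(¬lock) = {s2, s3}, add states in Sat(safe) with every successor in Z. Already a fixed point.
Sat(A[safe U ¬lock]) = {s2, s3}
EF A[safe U ¬lock]: least fixpoint, start Z0 = {s2, s3}, add states with some successor in Z. Already a fixed point.
Sat(EF A[safe U ¬lock]) = {s2, s3}
AG (EF A[safe U ¬lock]): greatest fixpoint, start Z0 = {s2, s3}, keep only states in Sat with every successor in Z. Z1 = {s2}; fixed.
Sat(AG (EF A[safe U ¬lock])) = {s2}
|Sat(AG (EF A[safe U ¬lock]))| = |{s2}| = 1.

1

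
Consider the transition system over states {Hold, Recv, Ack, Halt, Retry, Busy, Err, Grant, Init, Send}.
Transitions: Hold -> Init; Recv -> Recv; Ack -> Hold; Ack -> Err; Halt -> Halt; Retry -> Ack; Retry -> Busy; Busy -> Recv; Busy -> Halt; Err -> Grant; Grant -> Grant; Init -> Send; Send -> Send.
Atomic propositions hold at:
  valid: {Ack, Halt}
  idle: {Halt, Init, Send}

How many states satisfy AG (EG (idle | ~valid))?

8

Sat(~valid) = {Hold, Recv, Retry, Busy, Err, Grant, Init, Send}
Sat(idle | ~valid) = {Hold, Recv, Halt, Retry, Busy, Err, Grant, Init, Send}
EG (idle | ~valid): greatest fixpoint, start Z0 = {Hold, Recv, Halt, Retry, Busy, Err, Grant, Init, Send}, keep only states in Sat with some successor in Z. Already a fixed point.
Sat(EG (idle | ~valid)) = {Hold, Recv, Halt, Retry, Busy, Err, Grant, Init, Send}
AG (EG (idle | ~valid)): greatest fixpoint, start Z0 = {Hold, Recv, Halt, Retry, Busy, Err, Grant, Init, Send}, keep only states in Sat with every successor in Z. Z1 = {Hold, Recv, Halt, Busy, Err, Grant, Init, Send}; fixed.
Sat(AG (EG (idle | ~valid))) = {Hold, Recv, Halt, Busy, Err, Grant, Init, Send}
|Sat(AG (EG (idle | ~valid)))| = |{Hold, Recv, Halt, Busy, Err, Grant, Init, Send}| = 8.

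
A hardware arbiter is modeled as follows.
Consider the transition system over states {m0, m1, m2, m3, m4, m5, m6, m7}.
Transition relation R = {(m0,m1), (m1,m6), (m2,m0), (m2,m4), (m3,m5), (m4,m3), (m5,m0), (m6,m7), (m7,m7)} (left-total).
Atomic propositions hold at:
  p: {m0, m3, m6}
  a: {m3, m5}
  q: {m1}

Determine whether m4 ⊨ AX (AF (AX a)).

Yes

Sat(AX a) = {s : every successor in {m3, m5}} = {m3, m4}
AF (AX a): least fixpoint, start Z0 = {m3, m4}, add states with every successor in Z. Already a fixed point.
Sat(AF (AX a)) = {m3, m4}
Sat(AX (AF (AX a))) = {s : every successor in {m3, m4}} = {m4}
m4 ∈ Sat(AX (AF (AX a))) = {m4}, so the formula holds at m4.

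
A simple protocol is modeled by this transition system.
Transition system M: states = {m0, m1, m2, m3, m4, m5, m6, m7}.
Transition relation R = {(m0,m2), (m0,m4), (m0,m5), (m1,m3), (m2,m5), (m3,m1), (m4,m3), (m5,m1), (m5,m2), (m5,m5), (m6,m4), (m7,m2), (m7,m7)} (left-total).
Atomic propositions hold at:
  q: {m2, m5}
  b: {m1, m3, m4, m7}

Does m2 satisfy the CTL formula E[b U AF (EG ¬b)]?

Sat(¬b) = {m0, m2, m5, m6}
EG ¬b: greatest fixpoint, start Z0 = {m0, m2, m5, m6}, keep only states in Sat with some successor in Z. Z1 = {m0, m2, m5}; fixed.
Sat(EG ¬b) = {m0, m2, m5}
AF (EG ¬b): least fixpoint, start Z0 = {m0, m2, m5}, add states with every successor in Z. Already a fixed point.
Sat(AF (EG ¬b)) = {m0, m2, m5}
E[b U AF (EG ¬b)]: least fixpoint, start Z0 = Sat(AF (EG ¬b)) = {m0, m2, m5}, add states in Sat(b) with some successor in Z. Z1 = {m0, m2, m5, m7}; fixed.
Sat(E[b U AF (EG ¬b)]) = {m0, m2, m5, m7}
m2 ∈ Sat(E[b U AF (EG ¬b)]) = {m0, m2, m5, m7}, so the formula holds at m2.

Yes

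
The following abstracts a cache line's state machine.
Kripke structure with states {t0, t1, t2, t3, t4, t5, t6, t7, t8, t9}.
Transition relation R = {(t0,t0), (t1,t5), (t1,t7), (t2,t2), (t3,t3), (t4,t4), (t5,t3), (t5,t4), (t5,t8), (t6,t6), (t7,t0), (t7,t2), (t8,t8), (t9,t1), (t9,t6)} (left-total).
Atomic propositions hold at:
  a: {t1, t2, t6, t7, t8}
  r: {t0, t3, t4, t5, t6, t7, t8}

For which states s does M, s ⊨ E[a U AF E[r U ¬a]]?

{t0, t1, t3, t4, t5, t7, t9}

Sat(¬a) = {t0, t3, t4, t5, t9}
E[r U ¬a]: least fixpoint, start Z0 = Sat(¬a) = {t0, t3, t4, t5, t9}, add states in Sat(r) with some successor in Z. Z1 = {t0, t3, t4, t5, t7, t9}; fixed.
Sat(E[r U ¬a]) = {t0, t3, t4, t5, t7, t9}
AF E[r U ¬a]: least fixpoint, start Z0 = {t0, t3, t4, t5, t7, t9}, add states with every successor in Z. Z1 = {t0, t1, t3, t4, t5, t7, t9}; fixed.
Sat(AF E[r U ¬a]) = {t0, t1, t3, t4, t5, t7, t9}
E[a U AF E[r U ¬a]]: least fixpoint, start Z0 = Sat(AF E[r U ¬a]) = {t0, t1, t3, t4, t5, t7, t9}, add states in Sat(a) with some successor in Z. Already a fixed point.
Sat(E[a U AF E[r U ¬a]]) = {t0, t1, t3, t4, t5, t7, t9}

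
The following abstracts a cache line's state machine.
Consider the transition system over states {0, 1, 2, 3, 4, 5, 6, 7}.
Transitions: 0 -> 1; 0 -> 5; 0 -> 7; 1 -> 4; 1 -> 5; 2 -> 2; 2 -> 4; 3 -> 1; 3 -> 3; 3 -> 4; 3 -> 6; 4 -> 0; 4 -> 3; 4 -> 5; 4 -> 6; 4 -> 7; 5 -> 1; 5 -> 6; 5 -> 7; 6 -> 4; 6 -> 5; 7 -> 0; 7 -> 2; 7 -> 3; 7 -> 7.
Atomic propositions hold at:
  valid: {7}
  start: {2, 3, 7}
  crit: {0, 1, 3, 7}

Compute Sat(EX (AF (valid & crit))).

{0, 4, 5, 7}

Sat(valid & crit) = {7}
AF (valid & crit): least fixpoint, start Z0 = {7}, add states with every successor in Z. Already a fixed point.
Sat(AF (valid & crit)) = {7}
Sat(EX (AF (valid & crit))) = {s : some successor in {7}} = {0, 4, 5, 7}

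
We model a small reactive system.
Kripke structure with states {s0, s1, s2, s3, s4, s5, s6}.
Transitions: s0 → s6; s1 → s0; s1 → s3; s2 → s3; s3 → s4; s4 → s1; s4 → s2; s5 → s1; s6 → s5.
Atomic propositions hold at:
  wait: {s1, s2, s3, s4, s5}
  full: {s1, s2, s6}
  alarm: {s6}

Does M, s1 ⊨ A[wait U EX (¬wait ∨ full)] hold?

Yes

Sat(¬wait) = {s0, s6}
Sat(¬wait ∨ full) = {s0, s1, s2, s6}
Sat(EX (¬wait ∨ full)) = {s : some successor in {s0, s1, s2, s6}} = {s0, s1, s4, s5}
A[wait U EX (¬wait ∨ full)]: least fixpoint, start Z0 = Sat(EX (¬wait ∨ full)) = {s0, s1, s4, s5}, add states in Sat(wait) with every successor in Z. Z1 = {s0, s1, s3, s4, s5}; Z2 = {s0, s1, s2, s3, s4, s5}; fixed.
Sat(A[wait U EX (¬wait ∨ full)]) = {s0, s1, s2, s3, s4, s5}
s1 ∈ Sat(A[wait U EX (¬wait ∨ full)]) = {s0, s1, s2, s3, s4, s5}, so the formula holds at s1.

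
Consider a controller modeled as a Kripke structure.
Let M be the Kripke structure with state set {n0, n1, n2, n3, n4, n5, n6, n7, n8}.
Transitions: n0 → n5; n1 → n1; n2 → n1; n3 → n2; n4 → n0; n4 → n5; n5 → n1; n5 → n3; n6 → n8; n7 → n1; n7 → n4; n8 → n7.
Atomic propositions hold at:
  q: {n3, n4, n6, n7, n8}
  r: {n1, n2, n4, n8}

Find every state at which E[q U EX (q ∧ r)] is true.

Sat(q ∧ r) = {n4, n8}
Sat(EX (q ∧ r)) = {s : some successor in {n4, n8}} = {n6, n7}
E[q U EX (q ∧ r)]: least fixpoint, start Z0 = Sat(EX (q ∧ r)) = {n6, n7}, add states in Sat(q) with some successor in Z. Z1 = {n6, n7, n8}; fixed.
Sat(E[q U EX (q ∧ r)]) = {n6, n7, n8}

{n6, n7, n8}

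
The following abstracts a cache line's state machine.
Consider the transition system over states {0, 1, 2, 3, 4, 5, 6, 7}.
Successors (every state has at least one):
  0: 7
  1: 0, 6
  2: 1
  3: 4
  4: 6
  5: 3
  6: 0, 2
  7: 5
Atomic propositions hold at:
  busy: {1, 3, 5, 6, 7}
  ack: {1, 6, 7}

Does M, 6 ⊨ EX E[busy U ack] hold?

No

E[busy U ack]: least fixpoint, start Z0 = Sat(ack) = {1, 6, 7}, add states in Sat(busy) with some successor in Z. Already a fixed point.
Sat(E[busy U ack]) = {1, 6, 7}
Sat(EX E[busy U ack]) = {s : some successor in {1, 6, 7}} = {0, 1, 2, 4}
6 ∉ Sat(EX E[busy U ack]) = {0, 1, 2, 4}, so the formula does not hold at 6.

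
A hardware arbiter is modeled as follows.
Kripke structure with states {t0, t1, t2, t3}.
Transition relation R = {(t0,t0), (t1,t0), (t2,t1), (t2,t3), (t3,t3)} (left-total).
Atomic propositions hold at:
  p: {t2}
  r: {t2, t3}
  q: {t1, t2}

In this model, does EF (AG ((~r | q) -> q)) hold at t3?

Yes

Sat(~r) = {t0, t1}
Sat(~r | q) = {t0, t1, t2}
Sat((~r | q) -> q) = {t1, t2, t3}
AG ((~r | q) -> q): greatest fixpoint, start Z0 = {t1, t2, t3}, keep only states in Sat with every successor in Z. Z1 = {t2, t3}; Z2 = {t3}; fixed.
Sat(AG ((~r | q) -> q)) = {t3}
EF (AG ((~r | q) -> q)): least fixpoint, start Z0 = {t3}, add states with some successor in Z. Z1 = {t2, t3}; fixed.
Sat(EF (AG ((~r | q) -> q))) = {t2, t3}
t3 ∈ Sat(EF (AG ((~r | q) -> q))) = {t2, t3}, so the formula holds at t3.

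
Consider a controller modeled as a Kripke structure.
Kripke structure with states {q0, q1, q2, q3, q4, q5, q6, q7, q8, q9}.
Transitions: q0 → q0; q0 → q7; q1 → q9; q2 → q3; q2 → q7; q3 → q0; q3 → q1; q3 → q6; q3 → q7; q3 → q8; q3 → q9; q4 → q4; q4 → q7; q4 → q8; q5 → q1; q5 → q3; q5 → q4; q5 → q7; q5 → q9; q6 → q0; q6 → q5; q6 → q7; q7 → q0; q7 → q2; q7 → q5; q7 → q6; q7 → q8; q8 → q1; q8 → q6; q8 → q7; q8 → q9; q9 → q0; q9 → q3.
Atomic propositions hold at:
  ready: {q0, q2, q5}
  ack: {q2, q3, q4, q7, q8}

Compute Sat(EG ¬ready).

Sat(¬ready) = {q1, q3, q4, q6, q7, q8, q9}
EG ¬ready: greatest fixpoint, start Z0 = {q1, q3, q4, q6, q7, q8, q9}, keep only states in Sat with some successor in Z. Already a fixed point.
Sat(EG ¬ready) = {q1, q3, q4, q6, q7, q8, q9}

{q1, q3, q4, q6, q7, q8, q9}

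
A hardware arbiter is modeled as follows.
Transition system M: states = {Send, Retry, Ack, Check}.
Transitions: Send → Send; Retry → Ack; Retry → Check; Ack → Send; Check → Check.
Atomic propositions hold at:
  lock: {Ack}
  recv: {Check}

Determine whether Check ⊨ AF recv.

AF recv: least fixpoint, start Z0 = {Check}, add states with every successor in Z. Already a fixed point.
Sat(AF recv) = {Check}
Check ∈ Sat(AF recv) = {Check}, so the formula holds at Check.

Yes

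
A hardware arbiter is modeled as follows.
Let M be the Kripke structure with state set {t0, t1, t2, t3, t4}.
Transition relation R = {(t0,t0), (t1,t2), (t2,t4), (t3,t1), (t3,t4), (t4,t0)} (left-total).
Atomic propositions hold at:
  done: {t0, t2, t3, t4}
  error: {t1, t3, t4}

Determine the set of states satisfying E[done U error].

E[done U error]: least fixpoint, start Z0 = Sat(error) = {t1, t3, t4}, add states in Sat(done) with some successor in Z. Z1 = {t1, t2, t3, t4}; fixed.
Sat(E[done U error]) = {t1, t2, t3, t4}

{t1, t2, t3, t4}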